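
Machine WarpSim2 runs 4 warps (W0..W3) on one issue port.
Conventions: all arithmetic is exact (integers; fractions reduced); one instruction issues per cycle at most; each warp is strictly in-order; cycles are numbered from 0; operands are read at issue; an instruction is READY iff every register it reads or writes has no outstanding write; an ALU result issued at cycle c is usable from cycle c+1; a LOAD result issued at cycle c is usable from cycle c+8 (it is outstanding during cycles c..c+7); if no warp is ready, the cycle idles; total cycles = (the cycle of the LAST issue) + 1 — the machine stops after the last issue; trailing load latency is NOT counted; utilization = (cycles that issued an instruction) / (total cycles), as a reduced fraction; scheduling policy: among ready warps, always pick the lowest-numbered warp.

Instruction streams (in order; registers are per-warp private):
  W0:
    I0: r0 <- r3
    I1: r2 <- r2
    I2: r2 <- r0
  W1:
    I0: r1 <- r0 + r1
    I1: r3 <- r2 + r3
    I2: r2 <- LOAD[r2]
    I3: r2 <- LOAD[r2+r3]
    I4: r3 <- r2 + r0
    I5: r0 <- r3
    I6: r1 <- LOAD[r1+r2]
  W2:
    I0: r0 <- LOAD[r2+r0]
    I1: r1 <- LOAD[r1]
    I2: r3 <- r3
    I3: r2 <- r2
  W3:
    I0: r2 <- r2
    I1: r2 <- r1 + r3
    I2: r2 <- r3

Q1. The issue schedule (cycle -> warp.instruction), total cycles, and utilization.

cycle 0: W0.I0
cycle 1: W0.I1
cycle 2: W0.I2
cycle 3: W1.I0
cycle 4: W1.I1
cycle 5: W1.I2
cycle 6: W2.I0
cycle 7: W2.I1
cycle 8: W2.I2
cycle 9: W2.I3
cycle 10: W3.I0
cycle 11: W3.I1
cycle 12: W3.I2
cycle 13: W1.I3
cycle 14: idle
cycle 15: idle
cycle 16: idle
cycle 17: idle
cycle 18: idle
cycle 19: idle
cycle 20: idle
cycle 21: W1.I4
cycle 22: W1.I5
cycle 23: W1.I6

Answer: 24 cycles, utilization 17/24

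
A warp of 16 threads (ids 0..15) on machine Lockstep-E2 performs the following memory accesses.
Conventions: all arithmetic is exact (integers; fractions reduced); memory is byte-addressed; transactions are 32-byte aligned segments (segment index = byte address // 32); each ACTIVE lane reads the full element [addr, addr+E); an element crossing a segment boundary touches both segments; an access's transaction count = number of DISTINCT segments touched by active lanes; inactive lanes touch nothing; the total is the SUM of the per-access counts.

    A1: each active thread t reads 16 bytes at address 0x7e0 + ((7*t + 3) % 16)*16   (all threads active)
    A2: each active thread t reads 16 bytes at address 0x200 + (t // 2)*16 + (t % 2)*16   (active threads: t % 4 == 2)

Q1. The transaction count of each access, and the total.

A1: 8 transactions
A2: 4 transactions

Answer: 8,4; total 12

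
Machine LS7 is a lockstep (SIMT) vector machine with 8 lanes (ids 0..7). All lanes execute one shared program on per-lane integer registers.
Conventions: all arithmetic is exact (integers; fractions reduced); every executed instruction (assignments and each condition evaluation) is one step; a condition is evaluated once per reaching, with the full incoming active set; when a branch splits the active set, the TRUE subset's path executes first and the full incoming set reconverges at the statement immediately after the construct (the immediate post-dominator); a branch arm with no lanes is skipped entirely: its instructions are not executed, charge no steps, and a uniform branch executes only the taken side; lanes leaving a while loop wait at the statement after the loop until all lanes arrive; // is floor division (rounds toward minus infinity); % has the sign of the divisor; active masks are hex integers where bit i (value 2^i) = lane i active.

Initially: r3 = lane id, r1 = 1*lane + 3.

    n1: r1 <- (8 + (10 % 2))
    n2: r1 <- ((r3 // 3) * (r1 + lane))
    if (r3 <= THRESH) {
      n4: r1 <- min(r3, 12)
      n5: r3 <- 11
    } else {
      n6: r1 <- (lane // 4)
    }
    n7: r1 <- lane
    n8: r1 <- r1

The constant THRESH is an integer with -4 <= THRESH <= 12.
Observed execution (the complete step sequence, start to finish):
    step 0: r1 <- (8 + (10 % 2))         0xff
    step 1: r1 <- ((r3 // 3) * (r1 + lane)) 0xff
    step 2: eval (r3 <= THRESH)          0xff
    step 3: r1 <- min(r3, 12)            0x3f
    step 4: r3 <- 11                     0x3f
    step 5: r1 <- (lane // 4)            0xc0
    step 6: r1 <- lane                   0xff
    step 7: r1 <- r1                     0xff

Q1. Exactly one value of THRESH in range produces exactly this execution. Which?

Answer: THRESH = 5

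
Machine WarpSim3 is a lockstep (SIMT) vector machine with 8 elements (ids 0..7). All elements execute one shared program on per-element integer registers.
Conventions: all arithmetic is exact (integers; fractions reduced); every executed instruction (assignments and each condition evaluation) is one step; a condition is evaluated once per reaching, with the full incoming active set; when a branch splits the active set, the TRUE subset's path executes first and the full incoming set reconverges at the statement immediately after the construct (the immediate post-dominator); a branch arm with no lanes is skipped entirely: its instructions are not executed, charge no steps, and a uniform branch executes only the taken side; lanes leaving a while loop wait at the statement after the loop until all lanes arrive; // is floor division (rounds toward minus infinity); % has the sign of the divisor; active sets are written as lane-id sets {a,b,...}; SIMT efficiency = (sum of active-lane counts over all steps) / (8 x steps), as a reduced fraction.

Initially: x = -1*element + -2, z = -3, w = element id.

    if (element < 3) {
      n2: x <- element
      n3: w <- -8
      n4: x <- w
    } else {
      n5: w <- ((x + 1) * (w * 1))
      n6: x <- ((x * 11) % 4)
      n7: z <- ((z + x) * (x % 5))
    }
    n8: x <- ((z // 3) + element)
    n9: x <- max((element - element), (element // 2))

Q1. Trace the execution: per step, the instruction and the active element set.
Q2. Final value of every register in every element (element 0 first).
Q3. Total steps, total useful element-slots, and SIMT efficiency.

step 0: eval (element < 3)           {0,1,2,3,4,5,6,7}
step 1: x <- element                 {0,1,2}
step 2: w <- -8                      {0,1,2}
step 3: x <- w                       {0,1,2}
step 4: w <- ((x + 1) * (w * 1))     {3,4,5,6,7}
step 5: x <- ((x * 11) % 4)          {3,4,5,6,7}
step 6: z <- ((z + x) * (x % 5))     {3,4,5,6,7}
step 7: x <- ((z // 3) + element)    {0,1,2,3,4,5,6,7}
step 8: x <- max((element - element), (element // 2)) {0,1,2,3,4,5,6,7}

Answer: 9 steps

x: 0,0,1,1,2,2,3,3
z: -3,-3,-3,-2,-2,0,0,-2
w: -8,-8,-8,-12,-20,-30,-42,-56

steps = 9; useful = 48; efficiency = 48/72 = 2/3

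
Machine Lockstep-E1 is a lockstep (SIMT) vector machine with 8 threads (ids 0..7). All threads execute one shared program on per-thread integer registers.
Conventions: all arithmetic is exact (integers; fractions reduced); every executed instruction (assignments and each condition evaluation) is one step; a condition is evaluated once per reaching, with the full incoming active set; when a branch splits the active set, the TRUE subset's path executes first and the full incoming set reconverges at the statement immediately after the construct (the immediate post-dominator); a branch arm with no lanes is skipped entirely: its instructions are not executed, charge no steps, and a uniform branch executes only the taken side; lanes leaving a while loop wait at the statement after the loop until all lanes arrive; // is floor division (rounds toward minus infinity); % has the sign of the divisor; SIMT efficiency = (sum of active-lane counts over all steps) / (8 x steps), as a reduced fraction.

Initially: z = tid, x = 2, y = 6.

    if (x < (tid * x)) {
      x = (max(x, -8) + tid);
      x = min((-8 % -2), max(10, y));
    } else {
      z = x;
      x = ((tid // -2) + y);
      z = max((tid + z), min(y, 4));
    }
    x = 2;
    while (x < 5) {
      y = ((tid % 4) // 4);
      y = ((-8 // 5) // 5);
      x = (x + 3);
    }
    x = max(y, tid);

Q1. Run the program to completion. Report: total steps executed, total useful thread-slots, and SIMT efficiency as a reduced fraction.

Answer: 13 steps, 82 useful, 41/52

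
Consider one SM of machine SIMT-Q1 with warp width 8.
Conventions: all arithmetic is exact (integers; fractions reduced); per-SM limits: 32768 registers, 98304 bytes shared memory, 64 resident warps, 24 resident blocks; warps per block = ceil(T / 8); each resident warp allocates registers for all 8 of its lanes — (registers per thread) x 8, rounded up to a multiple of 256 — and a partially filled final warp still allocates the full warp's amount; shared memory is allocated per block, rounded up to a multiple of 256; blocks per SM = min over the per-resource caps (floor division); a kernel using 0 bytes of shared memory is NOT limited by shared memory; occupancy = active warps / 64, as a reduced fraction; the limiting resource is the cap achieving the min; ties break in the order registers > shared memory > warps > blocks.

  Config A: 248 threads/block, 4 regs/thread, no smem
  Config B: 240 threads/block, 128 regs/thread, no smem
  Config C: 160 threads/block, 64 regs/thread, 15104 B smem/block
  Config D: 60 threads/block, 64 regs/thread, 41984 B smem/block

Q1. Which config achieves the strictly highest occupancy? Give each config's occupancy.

occupancies: A 31/32, B 15/32, C 15/16, D 1/4

Answer: A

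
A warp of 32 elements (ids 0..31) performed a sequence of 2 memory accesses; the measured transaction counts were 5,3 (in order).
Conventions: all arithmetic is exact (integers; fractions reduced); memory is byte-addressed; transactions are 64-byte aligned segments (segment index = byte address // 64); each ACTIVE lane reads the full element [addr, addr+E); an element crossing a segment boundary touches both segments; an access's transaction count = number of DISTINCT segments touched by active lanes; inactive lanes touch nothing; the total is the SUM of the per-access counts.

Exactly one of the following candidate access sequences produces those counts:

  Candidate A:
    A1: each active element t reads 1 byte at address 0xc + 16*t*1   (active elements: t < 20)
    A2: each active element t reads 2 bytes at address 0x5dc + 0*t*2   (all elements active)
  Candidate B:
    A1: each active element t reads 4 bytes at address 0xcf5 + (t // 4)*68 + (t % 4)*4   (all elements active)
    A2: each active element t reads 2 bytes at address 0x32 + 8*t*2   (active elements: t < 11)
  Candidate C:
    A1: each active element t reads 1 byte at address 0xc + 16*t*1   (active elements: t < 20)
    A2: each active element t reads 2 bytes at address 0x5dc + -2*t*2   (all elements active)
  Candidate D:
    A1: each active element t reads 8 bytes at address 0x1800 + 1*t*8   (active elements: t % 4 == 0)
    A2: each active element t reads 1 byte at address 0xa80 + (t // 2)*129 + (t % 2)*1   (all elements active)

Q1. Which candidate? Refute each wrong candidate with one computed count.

A: A2 gives 1 transaction, not 3
B: A1 gives 9 transactions, not 5
D: A1 gives 4 transactions, not 5
C: all counts match (5,3)

Answer: C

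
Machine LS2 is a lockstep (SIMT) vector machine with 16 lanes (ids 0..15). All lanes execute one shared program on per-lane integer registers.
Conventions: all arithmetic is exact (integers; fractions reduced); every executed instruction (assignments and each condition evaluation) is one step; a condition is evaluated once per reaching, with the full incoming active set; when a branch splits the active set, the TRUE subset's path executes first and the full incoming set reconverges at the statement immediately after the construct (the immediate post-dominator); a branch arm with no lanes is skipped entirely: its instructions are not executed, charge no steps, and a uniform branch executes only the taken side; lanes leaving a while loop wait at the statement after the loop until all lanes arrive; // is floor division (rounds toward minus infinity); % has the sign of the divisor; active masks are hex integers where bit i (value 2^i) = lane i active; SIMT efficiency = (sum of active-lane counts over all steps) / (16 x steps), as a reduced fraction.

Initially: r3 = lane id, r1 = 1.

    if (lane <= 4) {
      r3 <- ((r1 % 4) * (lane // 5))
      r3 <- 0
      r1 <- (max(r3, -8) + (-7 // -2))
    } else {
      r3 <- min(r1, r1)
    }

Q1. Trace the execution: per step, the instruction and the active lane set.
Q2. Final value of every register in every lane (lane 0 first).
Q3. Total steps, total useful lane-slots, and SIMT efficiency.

step 0: eval (lane <= 4)             0xffff
step 1: r3 <- ((r1 % 4) * (lane // 5)) 0x001f
step 2: r3 <- 0                      0x001f
step 3: r1 <- (max(r3, -8) + (-7 // -2)) 0x001f
step 4: r3 <- min(r1, r1)            0xffe0

Answer: 5 steps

r3: 0,0,0,0,0,1,1,1,1,1,1,1,1,1,1,1
r1: 3,3,3,3,3,1,1,1,1,1,1,1,1,1,1,1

steps = 5; useful = 42; efficiency = 42/80 = 21/40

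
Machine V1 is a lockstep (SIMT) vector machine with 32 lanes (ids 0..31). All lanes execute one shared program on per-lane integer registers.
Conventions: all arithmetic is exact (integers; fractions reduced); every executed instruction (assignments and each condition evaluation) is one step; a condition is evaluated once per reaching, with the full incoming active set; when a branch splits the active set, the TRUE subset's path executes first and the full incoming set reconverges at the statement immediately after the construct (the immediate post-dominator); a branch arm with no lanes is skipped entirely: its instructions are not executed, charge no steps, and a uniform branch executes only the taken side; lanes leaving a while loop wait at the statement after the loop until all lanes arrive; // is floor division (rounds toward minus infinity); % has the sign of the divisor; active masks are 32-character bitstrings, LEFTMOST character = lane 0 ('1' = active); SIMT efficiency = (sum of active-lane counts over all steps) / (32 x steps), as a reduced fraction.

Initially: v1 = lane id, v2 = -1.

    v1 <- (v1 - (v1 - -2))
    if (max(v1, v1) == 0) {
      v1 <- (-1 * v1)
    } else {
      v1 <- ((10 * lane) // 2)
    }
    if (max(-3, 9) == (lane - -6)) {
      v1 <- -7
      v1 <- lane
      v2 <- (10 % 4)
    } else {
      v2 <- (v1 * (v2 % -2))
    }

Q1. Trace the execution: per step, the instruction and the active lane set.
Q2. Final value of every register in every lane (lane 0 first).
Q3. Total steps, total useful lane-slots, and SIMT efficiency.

step 0: v1 <- (v1 - (v1 - -2))       11111111111111111111111111111111
step 1: eval (max(v1, v1) == 0)      11111111111111111111111111111111
step 2: v1 <- ((10 * lane) // 2)     11111111111111111111111111111111
step 3: eval (max(-3, 9) == (lane - -6)) 11111111111111111111111111111111
step 4: v1 <- -7                     00010000000000000000000000000000
step 5: v1 <- lane                   00010000000000000000000000000000
step 6: v2 <- (10 % 4)               00010000000000000000000000000000
step 7: v2 <- (v1 * (v2 % -2))       11101111111111111111111111111111

Answer: 8 steps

v1: 0,5,10,3,20,25,30,35,40,45,50,55,60,65,70,75,80,85,90,95,100,105,110,115,120,125,130,135,140,145,150,155
v2: 0,-5,-10,2,-20,-25,-30,-35,-40,-45,-50,-55,-60,-65,-70,-75,-80,-85,-90,-95,-100,-105,-110,-115,-120,-125,-130,-135,-140,-145,-150,-155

steps = 8; useful = 162; efficiency = 162/256 = 81/128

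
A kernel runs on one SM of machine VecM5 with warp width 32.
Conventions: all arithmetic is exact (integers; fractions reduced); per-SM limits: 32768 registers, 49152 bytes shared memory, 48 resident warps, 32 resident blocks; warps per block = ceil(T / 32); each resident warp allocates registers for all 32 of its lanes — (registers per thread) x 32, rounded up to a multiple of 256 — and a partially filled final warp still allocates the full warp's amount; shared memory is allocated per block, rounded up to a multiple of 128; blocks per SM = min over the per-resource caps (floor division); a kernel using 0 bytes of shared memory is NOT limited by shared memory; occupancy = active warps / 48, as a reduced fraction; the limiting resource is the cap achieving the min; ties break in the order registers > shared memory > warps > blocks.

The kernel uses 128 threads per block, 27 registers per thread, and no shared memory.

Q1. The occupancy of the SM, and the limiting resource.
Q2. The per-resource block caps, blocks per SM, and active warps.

Answer: occupancy 2/3, limited by registers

registers: 8 blocks
shared memory: no limit (kernel uses none)
warps: 12 blocks
blocks: 32 blocks

Answer: 8 blocks, 32 active warps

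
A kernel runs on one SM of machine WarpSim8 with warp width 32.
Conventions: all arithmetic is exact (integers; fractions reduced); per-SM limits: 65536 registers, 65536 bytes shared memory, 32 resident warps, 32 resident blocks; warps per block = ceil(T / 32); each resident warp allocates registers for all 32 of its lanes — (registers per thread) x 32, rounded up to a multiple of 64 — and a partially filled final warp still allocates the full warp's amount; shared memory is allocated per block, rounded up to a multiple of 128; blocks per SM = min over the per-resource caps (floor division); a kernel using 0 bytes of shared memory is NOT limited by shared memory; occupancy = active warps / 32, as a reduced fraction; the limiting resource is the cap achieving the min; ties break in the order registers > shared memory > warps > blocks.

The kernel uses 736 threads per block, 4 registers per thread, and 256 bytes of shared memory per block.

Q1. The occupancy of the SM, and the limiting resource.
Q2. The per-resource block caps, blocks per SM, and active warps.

Answer: occupancy 23/32, limited by warps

registers: 22 blocks
shared memory: 256 blocks
warps: 1 block
blocks: 32 blocks

Answer: 1 block, 23 active warps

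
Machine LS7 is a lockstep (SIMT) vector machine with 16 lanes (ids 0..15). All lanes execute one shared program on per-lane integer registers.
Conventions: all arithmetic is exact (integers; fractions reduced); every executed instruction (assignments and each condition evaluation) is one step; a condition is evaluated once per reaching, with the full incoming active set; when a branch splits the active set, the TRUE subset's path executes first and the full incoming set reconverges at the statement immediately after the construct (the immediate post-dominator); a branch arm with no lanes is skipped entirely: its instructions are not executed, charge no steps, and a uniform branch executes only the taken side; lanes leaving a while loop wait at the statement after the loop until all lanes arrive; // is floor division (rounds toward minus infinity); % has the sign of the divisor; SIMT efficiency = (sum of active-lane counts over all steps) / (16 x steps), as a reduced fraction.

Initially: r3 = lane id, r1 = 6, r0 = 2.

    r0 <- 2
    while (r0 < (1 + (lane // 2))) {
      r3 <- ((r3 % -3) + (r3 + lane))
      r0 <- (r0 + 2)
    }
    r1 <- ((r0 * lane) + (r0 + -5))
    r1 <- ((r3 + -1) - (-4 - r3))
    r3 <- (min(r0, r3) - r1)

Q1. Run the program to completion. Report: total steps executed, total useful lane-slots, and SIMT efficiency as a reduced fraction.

Answer: 14 steps, 152 useful, 19/28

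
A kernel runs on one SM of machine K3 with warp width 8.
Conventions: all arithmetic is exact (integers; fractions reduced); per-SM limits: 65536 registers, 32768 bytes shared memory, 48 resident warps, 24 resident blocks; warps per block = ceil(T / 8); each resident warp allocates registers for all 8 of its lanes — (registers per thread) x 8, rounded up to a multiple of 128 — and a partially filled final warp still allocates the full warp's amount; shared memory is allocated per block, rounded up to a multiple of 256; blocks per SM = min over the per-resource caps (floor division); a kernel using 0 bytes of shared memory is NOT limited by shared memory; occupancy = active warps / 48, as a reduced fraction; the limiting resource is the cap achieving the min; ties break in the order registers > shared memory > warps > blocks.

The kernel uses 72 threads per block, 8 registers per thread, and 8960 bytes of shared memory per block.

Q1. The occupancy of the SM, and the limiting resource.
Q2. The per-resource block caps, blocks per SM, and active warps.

Answer: occupancy 9/16, limited by shared memory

registers: 56 blocks
shared memory: 3 blocks
warps: 5 blocks
blocks: 24 blocks

Answer: 3 blocks, 27 active warps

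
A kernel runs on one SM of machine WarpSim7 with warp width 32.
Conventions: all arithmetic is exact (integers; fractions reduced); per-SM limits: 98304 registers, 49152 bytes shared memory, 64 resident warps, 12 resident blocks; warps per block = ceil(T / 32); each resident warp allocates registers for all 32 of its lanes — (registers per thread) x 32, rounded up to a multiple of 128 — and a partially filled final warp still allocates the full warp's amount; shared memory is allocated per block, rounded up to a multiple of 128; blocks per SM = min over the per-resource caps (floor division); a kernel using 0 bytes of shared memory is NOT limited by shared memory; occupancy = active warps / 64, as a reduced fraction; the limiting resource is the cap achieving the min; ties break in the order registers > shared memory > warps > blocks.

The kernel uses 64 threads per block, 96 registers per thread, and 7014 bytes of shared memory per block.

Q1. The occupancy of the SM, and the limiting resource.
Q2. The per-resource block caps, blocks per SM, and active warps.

Answer: occupancy 3/16, limited by shared memory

registers: 16 blocks
shared memory: 6 blocks
warps: 32 blocks
blocks: 12 blocks

Answer: 6 blocks, 12 active warps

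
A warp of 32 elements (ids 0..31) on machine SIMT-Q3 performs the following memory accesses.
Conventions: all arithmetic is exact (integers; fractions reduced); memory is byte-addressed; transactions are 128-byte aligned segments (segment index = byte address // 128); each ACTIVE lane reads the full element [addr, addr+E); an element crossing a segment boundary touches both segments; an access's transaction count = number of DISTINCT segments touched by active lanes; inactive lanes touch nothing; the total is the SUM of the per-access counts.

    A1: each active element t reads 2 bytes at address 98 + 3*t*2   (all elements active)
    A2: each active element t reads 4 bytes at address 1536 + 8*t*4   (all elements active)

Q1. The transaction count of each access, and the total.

A1: 3 transactions
A2: 8 transactions

Answer: 3,8; total 11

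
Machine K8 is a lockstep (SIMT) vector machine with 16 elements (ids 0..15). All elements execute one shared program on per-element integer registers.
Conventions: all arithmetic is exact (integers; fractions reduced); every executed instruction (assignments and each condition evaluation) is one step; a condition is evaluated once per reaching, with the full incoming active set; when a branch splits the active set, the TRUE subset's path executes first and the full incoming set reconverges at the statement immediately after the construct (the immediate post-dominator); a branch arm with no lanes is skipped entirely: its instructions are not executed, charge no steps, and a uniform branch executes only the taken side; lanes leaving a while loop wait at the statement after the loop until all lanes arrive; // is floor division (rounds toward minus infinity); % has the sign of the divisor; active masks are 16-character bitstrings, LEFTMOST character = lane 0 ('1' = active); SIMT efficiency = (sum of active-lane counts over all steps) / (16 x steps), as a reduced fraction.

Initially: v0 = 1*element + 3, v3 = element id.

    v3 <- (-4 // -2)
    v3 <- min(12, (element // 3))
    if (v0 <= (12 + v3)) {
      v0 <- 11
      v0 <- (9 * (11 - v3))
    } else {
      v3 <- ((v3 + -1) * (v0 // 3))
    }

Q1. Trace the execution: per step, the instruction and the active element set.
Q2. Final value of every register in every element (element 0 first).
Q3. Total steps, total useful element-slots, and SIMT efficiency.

step 0: v3 <- (-4 // -2)             1111111111111111
step 1: v3 <- min(12, (element // 3)) 1111111111111111
step 2: eval (v0 <= (12 + v3))       1111111111111111
step 3: v0 <- 11                     1111111111111100
step 4: v0 <- (9 * (11 - v3))        1111111111111100
step 5: v3 <- ((v3 + -1) * (v0 // 3)) 0000000000000011

Answer: 6 steps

v0: 99,99,99,90,90,90,81,81,81,72,72,72,63,63,17,18
v3: 0,0,0,1,1,1,2,2,2,3,3,3,4,4,15,24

steps = 6; useful = 78; efficiency = 78/96 = 13/16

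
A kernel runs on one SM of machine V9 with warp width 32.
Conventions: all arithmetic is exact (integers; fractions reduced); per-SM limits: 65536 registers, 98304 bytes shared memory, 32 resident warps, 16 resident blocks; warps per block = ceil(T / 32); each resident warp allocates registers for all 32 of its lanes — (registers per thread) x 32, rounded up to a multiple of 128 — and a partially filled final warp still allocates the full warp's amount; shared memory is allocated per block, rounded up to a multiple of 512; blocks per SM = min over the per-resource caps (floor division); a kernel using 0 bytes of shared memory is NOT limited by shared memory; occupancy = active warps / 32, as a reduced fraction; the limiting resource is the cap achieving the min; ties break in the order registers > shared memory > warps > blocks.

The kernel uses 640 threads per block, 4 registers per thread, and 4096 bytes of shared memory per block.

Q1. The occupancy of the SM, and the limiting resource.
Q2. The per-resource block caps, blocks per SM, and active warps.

Answer: occupancy 5/8, limited by warps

registers: 25 blocks
shared memory: 24 blocks
warps: 1 block
blocks: 16 blocks

Answer: 1 block, 20 active warps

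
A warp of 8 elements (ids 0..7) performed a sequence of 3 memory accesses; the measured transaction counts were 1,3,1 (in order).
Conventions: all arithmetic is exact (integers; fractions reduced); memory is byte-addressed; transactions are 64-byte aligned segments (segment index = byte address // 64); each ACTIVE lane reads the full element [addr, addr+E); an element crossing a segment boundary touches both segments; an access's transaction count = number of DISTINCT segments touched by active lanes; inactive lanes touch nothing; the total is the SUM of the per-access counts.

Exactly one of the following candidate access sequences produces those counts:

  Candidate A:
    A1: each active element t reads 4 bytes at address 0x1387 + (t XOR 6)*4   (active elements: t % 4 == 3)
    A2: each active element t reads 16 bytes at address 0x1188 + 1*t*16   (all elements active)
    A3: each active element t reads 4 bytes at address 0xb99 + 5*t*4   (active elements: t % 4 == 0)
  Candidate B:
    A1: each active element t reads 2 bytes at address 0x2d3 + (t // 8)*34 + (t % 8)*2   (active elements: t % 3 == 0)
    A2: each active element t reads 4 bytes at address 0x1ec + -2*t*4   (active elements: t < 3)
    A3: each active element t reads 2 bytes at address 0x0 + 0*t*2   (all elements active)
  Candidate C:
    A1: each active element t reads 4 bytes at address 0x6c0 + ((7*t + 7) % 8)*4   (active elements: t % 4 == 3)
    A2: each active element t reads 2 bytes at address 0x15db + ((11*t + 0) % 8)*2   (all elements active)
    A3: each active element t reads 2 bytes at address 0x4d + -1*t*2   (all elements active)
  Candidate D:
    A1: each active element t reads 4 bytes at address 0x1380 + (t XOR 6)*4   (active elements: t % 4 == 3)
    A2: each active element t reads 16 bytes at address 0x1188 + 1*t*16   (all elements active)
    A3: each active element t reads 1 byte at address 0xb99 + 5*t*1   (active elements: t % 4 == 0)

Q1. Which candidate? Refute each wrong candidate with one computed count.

A: A3 gives 2 transactions, not 1
B: A2 gives 1 transaction, not 3
C: A2 gives 1 transaction, not 3
D: all counts match (1,3,1)

Answer: D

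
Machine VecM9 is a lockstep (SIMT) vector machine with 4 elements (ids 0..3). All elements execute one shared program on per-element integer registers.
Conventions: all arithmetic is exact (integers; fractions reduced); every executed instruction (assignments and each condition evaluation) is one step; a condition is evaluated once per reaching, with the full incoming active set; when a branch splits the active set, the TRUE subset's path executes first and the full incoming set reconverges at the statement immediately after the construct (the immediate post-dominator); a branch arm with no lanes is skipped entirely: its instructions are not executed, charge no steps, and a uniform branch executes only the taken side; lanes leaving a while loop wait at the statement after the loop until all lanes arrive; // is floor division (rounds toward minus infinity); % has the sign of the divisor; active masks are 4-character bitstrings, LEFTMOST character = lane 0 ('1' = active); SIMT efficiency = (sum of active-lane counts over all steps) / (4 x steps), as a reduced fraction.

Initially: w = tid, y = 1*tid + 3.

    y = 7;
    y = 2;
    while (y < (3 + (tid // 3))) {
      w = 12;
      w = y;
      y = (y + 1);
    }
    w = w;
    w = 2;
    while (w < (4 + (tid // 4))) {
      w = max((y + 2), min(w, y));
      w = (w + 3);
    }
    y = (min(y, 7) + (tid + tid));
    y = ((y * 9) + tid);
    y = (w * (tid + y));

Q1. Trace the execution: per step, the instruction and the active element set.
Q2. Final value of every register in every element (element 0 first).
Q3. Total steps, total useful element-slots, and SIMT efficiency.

step 0: y <- 7                       1111
step 1: y <- 2                       1111
step 2: eval (y < (3 + (tid // 3)))  1111
step 3: w <- 12                      1111
step 4: w <- y                       1111
step 5: y <- (y + 1)                 1111
step 6: eval (y < (3 + (tid // 3)))  1111
step 7: w <- 12                      0001
step 8: w <- y                       0001
step 9: y <- (y + 1)                 0001
step 10: eval (y < (3 + (tid // 3)))  0001
step 11: w <- w                       1111
step 12: w <- 2                       1111
step 13: eval (w < (4 + (tid // 4)))  1111
step 14: w <- max((y + 2), min(w, y)) 1111
step 15: w <- (w + 3)                 1111
step 16: eval (w < (4 + (tid // 4)))  1111
step 17: y <- (min(y, 7) + (tid + tid)) 1111
step 18: y <- ((y * 9) + tid)         1111
step 19: y <- (w * (tid + y))         1111

Answer: 20 steps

w: 8,8,8,9
y: 216,376,536,864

steps = 20; useful = 68; efficiency = 68/80 = 17/20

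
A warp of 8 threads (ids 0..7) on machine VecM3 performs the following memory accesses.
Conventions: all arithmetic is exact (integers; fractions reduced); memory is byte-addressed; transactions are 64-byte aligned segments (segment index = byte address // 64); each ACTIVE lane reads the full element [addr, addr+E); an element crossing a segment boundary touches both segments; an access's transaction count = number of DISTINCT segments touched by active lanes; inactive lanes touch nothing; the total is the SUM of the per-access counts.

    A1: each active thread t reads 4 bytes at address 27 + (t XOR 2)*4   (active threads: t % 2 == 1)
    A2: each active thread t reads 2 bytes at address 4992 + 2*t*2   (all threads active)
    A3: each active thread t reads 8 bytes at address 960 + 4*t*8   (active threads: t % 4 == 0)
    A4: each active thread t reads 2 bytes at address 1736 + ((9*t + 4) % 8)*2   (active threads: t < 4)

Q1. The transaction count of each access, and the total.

A1: 1 transaction
A2: 1 transaction
A3: 2 transactions
A4: 1 transaction

Answer: 1,1,2,1; total 5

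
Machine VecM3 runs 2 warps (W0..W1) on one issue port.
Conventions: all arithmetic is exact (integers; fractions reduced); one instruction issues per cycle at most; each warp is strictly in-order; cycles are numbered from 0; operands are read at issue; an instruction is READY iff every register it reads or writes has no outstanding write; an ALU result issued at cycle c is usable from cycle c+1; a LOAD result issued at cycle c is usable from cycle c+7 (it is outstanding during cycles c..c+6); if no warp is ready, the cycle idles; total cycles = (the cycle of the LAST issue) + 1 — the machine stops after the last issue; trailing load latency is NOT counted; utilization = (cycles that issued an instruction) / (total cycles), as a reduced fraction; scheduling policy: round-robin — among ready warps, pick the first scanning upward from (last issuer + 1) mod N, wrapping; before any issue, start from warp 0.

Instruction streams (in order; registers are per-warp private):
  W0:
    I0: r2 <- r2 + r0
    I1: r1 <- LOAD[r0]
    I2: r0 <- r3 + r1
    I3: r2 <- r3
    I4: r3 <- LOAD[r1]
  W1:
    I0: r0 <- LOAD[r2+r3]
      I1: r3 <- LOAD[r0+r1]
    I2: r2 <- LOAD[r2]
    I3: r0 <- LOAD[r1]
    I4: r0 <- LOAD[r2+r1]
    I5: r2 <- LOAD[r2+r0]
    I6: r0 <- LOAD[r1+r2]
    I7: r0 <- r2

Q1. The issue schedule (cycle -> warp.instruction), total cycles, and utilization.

cycle 0: W0.I0
cycle 1: W1.I0
cycle 2: W0.I1
cycle 3: idle
cycle 4: idle
cycle 5: idle
cycle 6: idle
cycle 7: idle
cycle 8: W1.I1
cycle 9: W0.I2
cycle 10: W1.I2
cycle 11: W0.I3
cycle 12: W1.I3
cycle 13: W0.I4
cycle 14: idle
cycle 15: idle
cycle 16: idle
cycle 17: idle
cycle 18: idle
cycle 19: W1.I4
cycle 20: idle
cycle 21: idle
cycle 22: idle
cycle 23: idle
cycle 24: idle
cycle 25: idle
cycle 26: W1.I5
cycle 27: idle
cycle 28: idle
cycle 29: idle
cycle 30: idle
cycle 31: idle
cycle 32: idle
cycle 33: W1.I6
cycle 34: idle
cycle 35: idle
cycle 36: idle
cycle 37: idle
cycle 38: idle
cycle 39: idle
cycle 40: W1.I7

Answer: 41 cycles, utilization 13/41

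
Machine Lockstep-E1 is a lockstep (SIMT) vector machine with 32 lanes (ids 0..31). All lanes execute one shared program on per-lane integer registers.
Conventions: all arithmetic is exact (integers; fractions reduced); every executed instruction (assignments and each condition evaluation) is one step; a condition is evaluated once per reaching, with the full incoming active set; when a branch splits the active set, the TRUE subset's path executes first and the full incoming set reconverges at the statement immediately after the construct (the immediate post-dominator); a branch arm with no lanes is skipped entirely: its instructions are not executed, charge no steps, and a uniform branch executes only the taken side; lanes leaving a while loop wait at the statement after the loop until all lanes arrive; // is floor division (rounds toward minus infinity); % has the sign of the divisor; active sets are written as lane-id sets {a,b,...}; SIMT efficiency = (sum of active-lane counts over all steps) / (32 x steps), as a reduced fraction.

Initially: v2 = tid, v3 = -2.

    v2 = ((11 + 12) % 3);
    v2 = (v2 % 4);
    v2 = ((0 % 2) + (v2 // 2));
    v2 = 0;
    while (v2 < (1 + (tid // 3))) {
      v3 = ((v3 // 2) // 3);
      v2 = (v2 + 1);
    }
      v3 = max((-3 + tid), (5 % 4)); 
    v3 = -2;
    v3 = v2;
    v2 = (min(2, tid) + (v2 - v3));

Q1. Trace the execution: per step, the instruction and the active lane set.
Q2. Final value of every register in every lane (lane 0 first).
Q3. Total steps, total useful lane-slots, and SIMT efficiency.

step 0: v2 <- ((11 + 12) % 3)        {0,1,2,3,4,5,6,7,8,9,10,11,12,13,14,15,16,17,18,19,20,21,22,23,24,25,26,27,28,29,30,31}
step 1: v2 <- (v2 % 4)               {0,1,2,3,4,5,6,7,8,9,10,11,12,13,14,15,16,17,18,19,20,21,22,23,24,25,26,27,28,29,30,31}
step 2: v2 <- ((0 % 2) + (v2 // 2))  {0,1,2,3,4,5,6,7,8,9,10,11,12,13,14,15,16,17,18,19,20,21,22,23,24,25,26,27,28,29,30,31}
step 3: v2 <- 0                      {0,1,2,3,4,5,6,7,8,9,10,11,12,13,14,15,16,17,18,19,20,21,22,23,24,25,26,27,28,29,30,31}
step 4: eval (v2 < (1 + (tid // 3))) {0,1,2,3,4,5,6,7,8,9,10,11,12,13,14,15,16,17,18,19,20,21,22,23,24,25,26,27,28,29,30,31}
step 5: v3 <- ((v3 // 2) // 3)       {0,1,2,3,4,5,6,7,8,9,10,11,12,13,14,15,16,17,18,19,20,21,22,23,24,25,26,27,28,29,30,31}
step 6: v2 <- (v2 + 1)               {0,1,2,3,4,5,6,7,8,9,10,11,12,13,14,15,16,17,18,19,20,21,22,23,24,25,26,27,28,29,30,31}
step 7: eval (v2 < (1 + (tid // 3))) {0,1,2,3,4,5,6,7,8,9,10,11,12,13,14,15,16,17,18,19,20,21,22,23,24,25,26,27,28,29,30,31}
step 8: v3 <- ((v3 // 2) // 3)       {3,4,5,6,7,8,9,10,11,12,13,14,15,16,17,18,19,20,21,22,23,24,25,26,27,28,29,30,31}
step 9: v2 <- (v2 + 1)               {3,4,5,6,7,8,9,10,11,12,13,14,15,16,17,18,19,20,21,22,23,24,25,26,27,28,29,30,31}
step 10: eval (v2 < (1 + (tid // 3))) {3,4,5,6,7,8,9,10,11,12,13,14,15,16,17,18,19,20,21,22,23,24,25,26,27,28,29,30,31}
step 11: v3 <- ((v3 // 2) // 3)       {6,7,8,9,10,11,12,13,14,15,16,17,18,19,20,21,22,23,24,25,26,27,28,29,30,31}
step 12: v2 <- (v2 + 1)               {6,7,8,9,10,11,12,13,14,15,16,17,18,19,20,21,22,23,24,25,26,27,28,29,30,31}
step 13: eval (v2 < (1 + (tid // 3))) {6,7,8,9,10,11,12,13,14,15,16,17,18,19,20,21,22,23,24,25,26,27,28,29,30,31}
step 14: v3 <- ((v3 // 2) // 3)       {9,10,11,12,13,14,15,16,17,18,19,20,21,22,23,24,25,26,27,28,29,30,31}
step 15: v2 <- (v2 + 1)               {9,10,11,12,13,14,15,16,17,18,19,20,21,22,23,24,25,26,27,28,29,30,31}
step 16: eval (v2 < (1 + (tid // 3))) {9,10,11,12,13,14,15,16,17,18,19,20,21,22,23,24,25,26,27,28,29,30,31}
step 17: v3 <- ((v3 // 2) // 3)       {12,13,14,15,16,17,18,19,20,21,22,23,24,25,26,27,28,29,30,31}
step 18: v2 <- (v2 + 1)               {12,13,14,15,16,17,18,19,20,21,22,23,24,25,26,27,28,29,30,31}
step 19: eval (v2 < (1 + (tid // 3))) {12,13,14,15,16,17,18,19,20,21,22,23,24,25,26,27,28,29,30,31}
step 20: v3 <- ((v3 // 2) // 3)       {15,16,17,18,19,20,21,22,23,24,25,26,27,28,29,30,31}
step 21: v2 <- (v2 + 1)               {15,16,17,18,19,20,21,22,23,24,25,26,27,28,29,30,31}
step 22: eval (v2 < (1 + (tid // 3))) {15,16,17,18,19,20,21,22,23,24,25,26,27,28,29,30,31}
step 23: v3 <- ((v3 // 2) // 3)       {18,19,20,21,22,23,24,25,26,27,28,29,30,31}
step 24: v2 <- (v2 + 1)               {18,19,20,21,22,23,24,25,26,27,28,29,30,31}
step 25: eval (v2 < (1 + (tid // 3))) {18,19,20,21,22,23,24,25,26,27,28,29,30,31}
step 26: v3 <- ((v3 // 2) // 3)       {21,22,23,24,25,26,27,28,29,30,31}
step 27: v2 <- (v2 + 1)               {21,22,23,24,25,26,27,28,29,30,31}
step 28: eval (v2 < (1 + (tid // 3))) {21,22,23,24,25,26,27,28,29,30,31}
step 29: v3 <- ((v3 // 2) // 3)       {24,25,26,27,28,29,30,31}
step 30: v2 <- (v2 + 1)               {24,25,26,27,28,29,30,31}
step 31: eval (v2 < (1 + (tid // 3))) {24,25,26,27,28,29,30,31}
step 32: v3 <- ((v3 // 2) // 3)       {27,28,29,30,31}
step 33: v2 <- (v2 + 1)               {27,28,29,30,31}
step 34: eval (v2 < (1 + (tid // 3))) {27,28,29,30,31}
step 35: v3 <- ((v3 // 2) // 3)       {30,31}
step 36: v2 <- (v2 + 1)               {30,31}
step 37: eval (v2 < (1 + (tid // 3))) {30,31}
step 38: v3 <- max((-3 + tid), (5 % 4)) {0,1,2,3,4,5,6,7,8,9,10,11,12,13,14,15,16,17,18,19,20,21,22,23,24,25,26,27,28,29,30,31}
step 39: v3 <- -2                     {0,1,2,3,4,5,6,7,8,9,10,11,12,13,14,15,16,17,18,19,20,21,22,23,24,25,26,27,28,29,30,31}
step 40: v3 <- v2                     {0,1,2,3,4,5,6,7,8,9,10,11,12,13,14,15,16,17,18,19,20,21,22,23,24,25,26,27,28,29,30,31}
step 41: v2 <- (min(2, tid) + (v2 - v3)) {0,1,2,3,4,5,6,7,8,9,10,11,12,13,14,15,16,17,18,19,20,21,22,23,24,25,26,27,28,29,30,31}

Answer: 42 steps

v2: 0,1,2,2,2,2,2,2,2,2,2,2,2,2,2,2,2,2,2,2,2,2,2,2,2,2,2,2,2,2,2,2
v3: 1,1,1,2,2,2,3,3,3,4,4,4,5,5,5,6,6,6,7,7,7,8,8,8,9,9,9,10,10,10,11,11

steps = 42; useful = 849; efficiency = 849/1344 = 283/448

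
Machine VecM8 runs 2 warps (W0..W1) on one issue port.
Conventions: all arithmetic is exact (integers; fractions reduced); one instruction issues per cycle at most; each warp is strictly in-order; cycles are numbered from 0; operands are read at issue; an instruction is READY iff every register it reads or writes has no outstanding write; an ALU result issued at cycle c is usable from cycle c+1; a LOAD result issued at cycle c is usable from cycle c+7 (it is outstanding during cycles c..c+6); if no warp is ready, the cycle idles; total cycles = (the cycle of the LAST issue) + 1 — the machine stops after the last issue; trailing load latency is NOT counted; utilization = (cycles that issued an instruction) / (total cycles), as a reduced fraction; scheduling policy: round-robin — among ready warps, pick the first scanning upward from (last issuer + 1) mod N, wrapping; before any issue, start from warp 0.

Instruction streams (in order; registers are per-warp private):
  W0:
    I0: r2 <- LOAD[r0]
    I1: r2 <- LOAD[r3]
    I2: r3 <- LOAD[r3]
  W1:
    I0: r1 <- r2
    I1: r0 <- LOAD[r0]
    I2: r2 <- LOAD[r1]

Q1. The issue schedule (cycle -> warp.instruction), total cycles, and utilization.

cycle 0: W0.I0
cycle 1: W1.I0
cycle 2: W1.I1
cycle 3: W1.I2
cycle 4: idle
cycle 5: idle
cycle 6: idle
cycle 7: W0.I1
cycle 8: W0.I2

Answer: 9 cycles, utilization 2/3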